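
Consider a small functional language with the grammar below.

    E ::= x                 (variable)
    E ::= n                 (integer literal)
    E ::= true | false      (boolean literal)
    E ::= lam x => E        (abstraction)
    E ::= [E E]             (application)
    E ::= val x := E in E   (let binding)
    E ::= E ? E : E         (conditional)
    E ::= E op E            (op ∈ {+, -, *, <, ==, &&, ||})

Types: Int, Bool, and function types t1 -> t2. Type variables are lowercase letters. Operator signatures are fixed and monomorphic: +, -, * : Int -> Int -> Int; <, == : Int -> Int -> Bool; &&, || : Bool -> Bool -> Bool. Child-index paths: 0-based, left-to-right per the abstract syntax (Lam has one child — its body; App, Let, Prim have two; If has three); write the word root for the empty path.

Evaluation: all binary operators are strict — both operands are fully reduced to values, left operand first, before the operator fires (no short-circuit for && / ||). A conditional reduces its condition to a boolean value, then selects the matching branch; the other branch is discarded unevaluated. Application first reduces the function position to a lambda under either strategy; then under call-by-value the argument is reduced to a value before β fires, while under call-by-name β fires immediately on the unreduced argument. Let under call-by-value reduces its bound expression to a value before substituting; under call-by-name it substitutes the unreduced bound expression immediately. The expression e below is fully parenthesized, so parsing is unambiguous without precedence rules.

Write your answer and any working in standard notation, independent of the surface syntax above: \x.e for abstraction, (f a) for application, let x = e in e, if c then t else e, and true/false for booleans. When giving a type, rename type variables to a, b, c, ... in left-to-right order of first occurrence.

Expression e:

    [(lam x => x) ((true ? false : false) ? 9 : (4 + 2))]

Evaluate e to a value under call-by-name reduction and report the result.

Answer: 6

Working:
step 0: ((\x.x) (if (if true then false else false) then 9 else (4 + 2)))
step 1: [beta@root] (if (if true then false else false) then 9 else (4 + 2))
step 2: [if@0] (if false then 9 else (4 + 2))
step 3: [if@root] (4 + 2)
step 4: [delta@root] 6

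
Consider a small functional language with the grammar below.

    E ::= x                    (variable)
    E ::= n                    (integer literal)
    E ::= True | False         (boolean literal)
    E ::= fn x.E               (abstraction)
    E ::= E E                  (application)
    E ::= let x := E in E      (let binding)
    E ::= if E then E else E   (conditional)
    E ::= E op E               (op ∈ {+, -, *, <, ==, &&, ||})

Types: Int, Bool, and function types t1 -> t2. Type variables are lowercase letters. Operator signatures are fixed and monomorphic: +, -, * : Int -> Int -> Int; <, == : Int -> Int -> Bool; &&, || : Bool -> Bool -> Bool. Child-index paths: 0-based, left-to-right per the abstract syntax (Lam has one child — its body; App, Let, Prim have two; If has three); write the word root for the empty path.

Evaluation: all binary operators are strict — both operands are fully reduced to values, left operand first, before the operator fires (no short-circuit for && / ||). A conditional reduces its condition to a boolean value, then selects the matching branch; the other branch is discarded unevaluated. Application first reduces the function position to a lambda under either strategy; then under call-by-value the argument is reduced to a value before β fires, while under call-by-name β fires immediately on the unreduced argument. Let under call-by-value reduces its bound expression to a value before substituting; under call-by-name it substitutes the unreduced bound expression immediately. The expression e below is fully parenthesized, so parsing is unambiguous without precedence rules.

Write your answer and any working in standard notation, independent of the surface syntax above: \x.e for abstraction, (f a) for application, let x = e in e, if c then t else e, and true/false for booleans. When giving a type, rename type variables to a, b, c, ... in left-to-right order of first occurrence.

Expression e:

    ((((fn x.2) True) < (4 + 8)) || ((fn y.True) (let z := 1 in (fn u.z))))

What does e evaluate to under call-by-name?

Trace:
step 0: ((((\x.2) true) < (4 + 8)) || ((\y.true) (let z = 1 in (\u.z))))
step 1: [beta@0.0] ((2 < (4 + 8)) || ((\y.true) (let z = 1 in (\u.z))))
step 2: [delta@0.1] ((2 < 12) || ((\y.true) (let z = 1 in (\u.z))))
step 3: [delta@0] (true || ((\y.true) (let z = 1 in (\u.z))))
step 4: [beta@1] (true || true)
step 5: [delta@root] true

Answer: true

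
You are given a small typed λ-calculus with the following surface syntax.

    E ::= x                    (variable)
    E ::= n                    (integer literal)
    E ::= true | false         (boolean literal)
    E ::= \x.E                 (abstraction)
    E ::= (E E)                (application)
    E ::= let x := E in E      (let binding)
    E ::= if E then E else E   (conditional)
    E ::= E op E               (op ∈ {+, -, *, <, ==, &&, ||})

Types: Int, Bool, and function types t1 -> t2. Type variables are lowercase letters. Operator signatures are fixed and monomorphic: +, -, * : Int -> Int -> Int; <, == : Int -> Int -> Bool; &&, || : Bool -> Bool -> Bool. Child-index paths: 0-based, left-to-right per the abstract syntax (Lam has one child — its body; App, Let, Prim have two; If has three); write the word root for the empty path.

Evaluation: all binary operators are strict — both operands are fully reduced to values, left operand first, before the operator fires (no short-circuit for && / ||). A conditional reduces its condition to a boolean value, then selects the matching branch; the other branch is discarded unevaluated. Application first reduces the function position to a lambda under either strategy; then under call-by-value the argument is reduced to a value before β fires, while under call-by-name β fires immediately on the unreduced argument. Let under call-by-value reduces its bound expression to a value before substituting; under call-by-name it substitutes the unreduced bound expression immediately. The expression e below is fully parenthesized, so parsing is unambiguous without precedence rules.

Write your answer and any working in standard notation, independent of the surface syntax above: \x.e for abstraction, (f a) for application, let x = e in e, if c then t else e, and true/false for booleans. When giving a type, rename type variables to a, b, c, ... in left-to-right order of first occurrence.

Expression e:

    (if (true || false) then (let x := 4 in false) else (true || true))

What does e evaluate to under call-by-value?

Working:
step 0: (if (true || false) then (let x = 4 in false) else (true || true))
step 1: [delta@0] (if true then (let x = 4 in false) else (true || true))
step 2: [if@root] (let x = 4 in false)
step 3: [let@root] false

Answer: false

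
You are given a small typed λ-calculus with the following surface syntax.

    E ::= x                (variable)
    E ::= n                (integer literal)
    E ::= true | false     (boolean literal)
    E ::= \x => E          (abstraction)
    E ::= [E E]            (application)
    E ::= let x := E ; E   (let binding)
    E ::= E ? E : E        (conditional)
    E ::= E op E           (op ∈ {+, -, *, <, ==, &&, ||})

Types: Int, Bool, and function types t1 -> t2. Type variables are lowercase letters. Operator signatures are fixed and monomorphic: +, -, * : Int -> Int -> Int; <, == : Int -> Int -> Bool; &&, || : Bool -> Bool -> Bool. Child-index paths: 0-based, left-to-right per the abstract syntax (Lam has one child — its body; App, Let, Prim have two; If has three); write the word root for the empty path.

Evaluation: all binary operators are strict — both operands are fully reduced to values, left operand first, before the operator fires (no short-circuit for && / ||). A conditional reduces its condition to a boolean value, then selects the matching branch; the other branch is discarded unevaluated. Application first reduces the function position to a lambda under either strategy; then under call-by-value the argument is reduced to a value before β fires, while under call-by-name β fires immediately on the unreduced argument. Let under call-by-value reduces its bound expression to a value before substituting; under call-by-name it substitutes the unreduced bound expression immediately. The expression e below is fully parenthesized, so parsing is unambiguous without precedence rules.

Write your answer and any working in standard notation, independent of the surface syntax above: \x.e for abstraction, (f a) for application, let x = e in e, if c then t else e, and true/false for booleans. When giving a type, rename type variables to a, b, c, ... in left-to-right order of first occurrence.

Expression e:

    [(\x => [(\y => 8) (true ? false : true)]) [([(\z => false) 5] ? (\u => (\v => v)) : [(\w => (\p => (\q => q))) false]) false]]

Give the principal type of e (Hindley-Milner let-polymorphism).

Answer: Int

Derivation:
\y._ : b -> Int
  unify Bool ~ Bool
  unify Bool ~ Bool
  unify b -> Int ~ Bool -> c
  unify b ~ Bool
  unify Int ~ c
_ _ : Int
\x._ : a -> Int
\z._ : d -> Bool
  unify d -> Bool ~ Int -> e
  unify d ~ Int
  unify Bool ~ e
_ _ : Bool
  unify Bool ~ Bool
v : g
\v._ : g -> g
\u._ : f -> g -> g
q : j
\q._ : j -> j
\p._ : i -> j -> j
\w._ : h -> i -> j -> j
  unify h -> i -> j -> j ~ Bool -> k
  unify h ~ Bool
  unify i -> j -> j ~ k
_ _ : i -> j -> j
  unify f -> g -> g ~ i -> j -> j
  unify f ~ i
  unify g -> g ~ j -> j
  unify g ~ j
  unify j ~ j
  unify i -> j -> j ~ Bool -> l
  unify i ~ Bool
  unify j -> j ~ l
_ _ : j -> j
  unify a -> Int ~ (j -> j) -> m
  unify a ~ j -> j
  unify Int ~ m
_ _ : Int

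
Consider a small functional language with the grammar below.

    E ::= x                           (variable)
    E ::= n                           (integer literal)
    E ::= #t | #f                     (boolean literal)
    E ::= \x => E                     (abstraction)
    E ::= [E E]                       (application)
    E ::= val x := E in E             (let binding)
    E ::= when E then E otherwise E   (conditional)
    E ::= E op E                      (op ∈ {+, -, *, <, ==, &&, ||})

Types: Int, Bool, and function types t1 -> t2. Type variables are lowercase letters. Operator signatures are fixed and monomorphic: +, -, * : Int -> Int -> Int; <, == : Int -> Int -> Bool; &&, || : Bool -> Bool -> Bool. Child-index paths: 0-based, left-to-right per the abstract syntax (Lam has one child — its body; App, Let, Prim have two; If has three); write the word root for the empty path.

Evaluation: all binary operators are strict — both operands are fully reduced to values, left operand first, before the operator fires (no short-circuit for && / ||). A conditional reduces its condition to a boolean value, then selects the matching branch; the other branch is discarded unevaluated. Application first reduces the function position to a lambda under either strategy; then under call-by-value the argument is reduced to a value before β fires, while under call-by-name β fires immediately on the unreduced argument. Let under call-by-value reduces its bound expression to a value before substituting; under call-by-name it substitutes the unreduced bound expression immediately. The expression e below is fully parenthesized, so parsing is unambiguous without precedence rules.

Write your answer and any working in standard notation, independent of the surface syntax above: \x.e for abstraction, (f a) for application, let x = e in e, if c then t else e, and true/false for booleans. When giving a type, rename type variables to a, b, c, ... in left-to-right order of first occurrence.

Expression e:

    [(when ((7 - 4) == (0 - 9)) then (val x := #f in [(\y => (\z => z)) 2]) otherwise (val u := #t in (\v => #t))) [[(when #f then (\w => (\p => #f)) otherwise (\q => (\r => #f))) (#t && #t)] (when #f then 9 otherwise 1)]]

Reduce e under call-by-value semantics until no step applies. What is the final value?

Derivation:
step 0: ((if ((7 - 4) == (0 - 9)) then (let x = false in ((\y.(\z.z)) 2)) else (let u = true in (\v.true))) (((if false then (\w.(\p.false)) else (\q.(\r.false))) (true && true)) (if false then 9 else 1)))
step 1: [delta@0.0.0] ((if (3 == (0 - 9)) then (let x = false in ((\y.(\z.z)) 2)) else (let u = true in (\v.true))) (((if false then (\w.(\p.false)) else (\q.(\r.false))) (true && true)) (if false then 9 else 1)))
step 2: [delta@0.0.1] ((if (3 == -9) then (let x = false in ((\y.(\z.z)) 2)) else (let u = true in (\v.true))) (((if false then (\w.(\p.false)) else (\q.(\r.false))) (true && true)) (if false then 9 else 1)))
step 3: [delta@0.0] ((if false then (let x = false in ((\y.(\z.z)) 2)) else (let u = true in (\v.true))) (((if false then (\w.(\p.false)) else (\q.(\r.false))) (true && true)) (if false then 9 else 1)))
step 4: [if@0] ((let u = true in (\v.true)) (((if false then (\w.(\p.false)) else (\q.(\r.false))) (true && true)) (if false then 9 else 1)))
step 5: [let@0] ((\v.true) (((if false then (\w.(\p.false)) else (\q.(\r.false))) (true && true)) (if false then 9 else 1)))
step 6: [if@1.0.0] ((\v.true) (((\q.(\r.false)) (true && true)) (if false then 9 else 1)))
step 7: [delta@1.0.1] ((\v.true) (((\q.(\r.false)) true) (if false then 9 else 1)))
step 8: [beta@1.0] ((\v.true) ((\r.false) (if false then 9 else 1)))
step 9: [if@1.1] ((\v.true) ((\r.false) 1))
step 10: [beta@1] ((\v.true) false)
step 11: [beta@root] true

Answer: true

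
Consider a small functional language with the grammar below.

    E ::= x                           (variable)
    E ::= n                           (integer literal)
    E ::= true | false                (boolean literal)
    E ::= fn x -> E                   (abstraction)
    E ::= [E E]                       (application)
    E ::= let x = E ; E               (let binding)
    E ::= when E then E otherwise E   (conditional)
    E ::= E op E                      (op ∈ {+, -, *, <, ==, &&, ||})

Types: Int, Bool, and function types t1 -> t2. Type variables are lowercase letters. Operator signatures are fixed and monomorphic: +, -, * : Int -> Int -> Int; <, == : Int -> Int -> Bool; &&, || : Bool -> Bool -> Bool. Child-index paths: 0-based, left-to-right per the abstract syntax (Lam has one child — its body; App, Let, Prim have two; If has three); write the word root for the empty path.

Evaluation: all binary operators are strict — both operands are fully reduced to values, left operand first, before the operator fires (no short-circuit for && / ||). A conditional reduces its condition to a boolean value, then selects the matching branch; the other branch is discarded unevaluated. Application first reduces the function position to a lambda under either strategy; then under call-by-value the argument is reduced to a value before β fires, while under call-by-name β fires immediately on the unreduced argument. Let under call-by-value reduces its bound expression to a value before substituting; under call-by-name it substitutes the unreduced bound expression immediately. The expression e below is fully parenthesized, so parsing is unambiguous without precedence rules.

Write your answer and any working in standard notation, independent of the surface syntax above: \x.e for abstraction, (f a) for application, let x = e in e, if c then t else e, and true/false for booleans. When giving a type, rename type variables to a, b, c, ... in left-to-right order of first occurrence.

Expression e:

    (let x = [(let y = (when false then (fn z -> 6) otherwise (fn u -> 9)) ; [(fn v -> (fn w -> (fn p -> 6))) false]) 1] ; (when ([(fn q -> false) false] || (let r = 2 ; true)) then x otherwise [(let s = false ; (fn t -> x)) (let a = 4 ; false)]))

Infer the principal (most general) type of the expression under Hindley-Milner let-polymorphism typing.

Answer: a -> Int

Trace:
  unify Bool ~ Bool
\z._ : a -> Int
\u._ : b -> Int
  unify a -> Int ~ b -> Int
  unify a ~ b
  unify Int ~ Int
let y : forall. b -> Int
\p._ : e -> Int
\w._ : d -> e -> Int
\v._ : c -> d -> e -> Int
  unify c -> d -> e -> Int ~ Bool -> f
  unify c ~ Bool
  unify d -> e -> Int ~ f
_ _ : d -> e -> Int
  unify d -> e -> Int ~ Int -> g
  unify d ~ Int
  unify e -> Int ~ g
_ _ : e -> Int
let x : forall. e -> Int
\q._ : h -> Bool
  unify h -> Bool ~ Bool -> i
  unify h ~ Bool
  unify Bool ~ i
_ _ : Bool
  unify Bool ~ Bool
let r : Int
  unify Bool ~ Bool
  unify Bool ~ Bool
x : j -> Int
let s : Bool
x : l -> Int
\t._ : k -> l -> Int
let a : Int
  unify k -> l -> Int ~ Bool -> m
  unify k ~ Bool
  unify l -> Int ~ m
_ _ : l -> Int
  unify j -> Int ~ l -> Int
  unify j ~ l
  unify Int ~ Int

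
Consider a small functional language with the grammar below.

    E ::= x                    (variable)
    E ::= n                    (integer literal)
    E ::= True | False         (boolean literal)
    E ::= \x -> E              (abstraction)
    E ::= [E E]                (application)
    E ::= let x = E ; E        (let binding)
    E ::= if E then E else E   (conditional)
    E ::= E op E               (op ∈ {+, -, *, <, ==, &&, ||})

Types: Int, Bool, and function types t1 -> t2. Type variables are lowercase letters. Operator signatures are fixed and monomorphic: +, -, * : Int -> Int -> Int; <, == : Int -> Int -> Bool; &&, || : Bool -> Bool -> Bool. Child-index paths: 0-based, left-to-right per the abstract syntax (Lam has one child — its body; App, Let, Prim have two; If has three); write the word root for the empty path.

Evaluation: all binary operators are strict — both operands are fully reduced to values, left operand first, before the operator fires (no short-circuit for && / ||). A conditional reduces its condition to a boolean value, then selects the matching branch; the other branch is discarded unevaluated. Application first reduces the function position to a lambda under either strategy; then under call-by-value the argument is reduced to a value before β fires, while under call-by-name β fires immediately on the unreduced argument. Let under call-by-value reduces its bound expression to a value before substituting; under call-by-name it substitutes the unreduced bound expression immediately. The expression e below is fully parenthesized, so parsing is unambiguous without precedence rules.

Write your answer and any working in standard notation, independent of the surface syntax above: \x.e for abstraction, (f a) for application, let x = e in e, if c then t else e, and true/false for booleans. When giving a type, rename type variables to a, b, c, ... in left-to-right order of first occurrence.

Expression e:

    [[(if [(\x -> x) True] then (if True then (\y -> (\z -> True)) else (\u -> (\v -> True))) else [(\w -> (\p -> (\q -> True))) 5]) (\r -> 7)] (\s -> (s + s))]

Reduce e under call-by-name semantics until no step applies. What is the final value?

Working:
step 0: (((if ((\x.x) true) then (if true then (\y.(\z.true)) else (\u.(\v.true))) else ((\w.(\p.(\q.true))) 5)) (\r.7)) (\s.(s + s)))
step 1: [beta@0.0.0] (((if true then (if true then (\y.(\z.true)) else (\u.(\v.true))) else ((\w.(\p.(\q.true))) 5)) (\r.7)) (\s.(s + s)))
step 2: [if@0.0] (((if true then (\y.(\z.true)) else (\u.(\v.true))) (\r.7)) (\s.(s + s)))
step 3: [if@0.0] (((\y.(\z.true)) (\r.7)) (\s.(s + s)))
step 4: [beta@0] ((\z.true) (\s.(s + s)))
step 5: [beta@root] true

Answer: true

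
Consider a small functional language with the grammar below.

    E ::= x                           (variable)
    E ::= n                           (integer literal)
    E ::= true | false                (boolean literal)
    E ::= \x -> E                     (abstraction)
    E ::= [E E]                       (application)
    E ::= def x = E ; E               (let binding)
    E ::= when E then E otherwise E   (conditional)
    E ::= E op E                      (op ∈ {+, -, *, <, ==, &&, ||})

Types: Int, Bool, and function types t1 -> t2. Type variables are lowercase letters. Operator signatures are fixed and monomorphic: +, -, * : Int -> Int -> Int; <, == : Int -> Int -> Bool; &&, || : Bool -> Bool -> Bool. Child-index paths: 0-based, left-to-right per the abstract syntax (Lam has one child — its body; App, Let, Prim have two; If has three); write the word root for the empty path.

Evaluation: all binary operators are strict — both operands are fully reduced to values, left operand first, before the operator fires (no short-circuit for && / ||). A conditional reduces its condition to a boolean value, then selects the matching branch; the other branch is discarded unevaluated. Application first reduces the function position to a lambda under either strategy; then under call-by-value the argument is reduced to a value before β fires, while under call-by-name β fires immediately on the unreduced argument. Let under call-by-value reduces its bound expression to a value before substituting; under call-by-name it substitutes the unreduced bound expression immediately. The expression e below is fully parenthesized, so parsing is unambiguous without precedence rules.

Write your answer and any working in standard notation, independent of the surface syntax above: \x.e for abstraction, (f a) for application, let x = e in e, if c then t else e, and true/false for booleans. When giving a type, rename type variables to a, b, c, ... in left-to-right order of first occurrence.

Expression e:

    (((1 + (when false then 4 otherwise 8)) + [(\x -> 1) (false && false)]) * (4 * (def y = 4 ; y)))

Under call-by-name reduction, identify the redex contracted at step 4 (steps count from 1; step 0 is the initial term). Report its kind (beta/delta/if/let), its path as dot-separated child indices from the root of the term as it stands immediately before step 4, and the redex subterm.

Answer: delta at 0 : (9 + 1)

Working:
step 0: (((1 + (if false then 4 else 8)) + ((\x.1) (false && false))) * (4 * (let y = 4 in y)))
step 1: [if@0.0.1] (((1 + 8) + ((\x.1) (false && false))) * (4 * (let y = 4 in y)))
step 2: [delta@0.0] ((9 + ((\x.1) (false && false))) * (4 * (let y = 4 in y)))
step 3: [beta@0.1] ((9 + 1) * (4 * (let y = 4 in y)))
step 4: [delta@0] (10 * (4 * (let y = 4 in y)))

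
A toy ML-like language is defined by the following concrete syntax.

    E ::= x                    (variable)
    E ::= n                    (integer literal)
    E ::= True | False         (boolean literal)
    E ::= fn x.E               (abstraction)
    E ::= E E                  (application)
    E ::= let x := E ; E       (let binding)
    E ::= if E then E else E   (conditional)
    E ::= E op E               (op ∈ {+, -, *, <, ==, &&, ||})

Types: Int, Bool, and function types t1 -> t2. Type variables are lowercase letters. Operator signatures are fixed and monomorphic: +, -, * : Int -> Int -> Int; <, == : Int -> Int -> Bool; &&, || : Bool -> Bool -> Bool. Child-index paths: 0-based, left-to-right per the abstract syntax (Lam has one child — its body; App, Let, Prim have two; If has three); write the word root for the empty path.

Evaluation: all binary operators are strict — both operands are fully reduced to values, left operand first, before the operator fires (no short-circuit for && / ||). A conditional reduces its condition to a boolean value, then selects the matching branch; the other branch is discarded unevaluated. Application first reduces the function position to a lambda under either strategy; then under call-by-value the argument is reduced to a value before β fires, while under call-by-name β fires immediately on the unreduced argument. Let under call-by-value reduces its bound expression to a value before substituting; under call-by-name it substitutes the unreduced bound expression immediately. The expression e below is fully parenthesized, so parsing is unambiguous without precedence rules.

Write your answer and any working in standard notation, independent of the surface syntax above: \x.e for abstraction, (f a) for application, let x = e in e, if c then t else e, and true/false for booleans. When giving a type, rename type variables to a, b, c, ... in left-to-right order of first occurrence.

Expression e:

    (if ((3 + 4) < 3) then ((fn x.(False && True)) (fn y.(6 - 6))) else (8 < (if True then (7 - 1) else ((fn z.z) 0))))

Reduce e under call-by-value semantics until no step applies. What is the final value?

Answer: false

Working:
step 0: (if ((3 + 4) < 3) then ((\x.(false && true)) (\y.(6 - 6))) else (8 < (if true then (7 - 1) else ((\z.z) 0))))
step 1: [delta@0.0] (if (7 < 3) then ((\x.(false && true)) (\y.(6 - 6))) else (8 < (if true then (7 - 1) else ((\z.z) 0))))
step 2: [delta@0] (if false then ((\x.(false && true)) (\y.(6 - 6))) else (8 < (if true then (7 - 1) else ((\z.z) 0))))
step 3: [if@root] (8 < (if true then (7 - 1) else ((\z.z) 0)))
step 4: [if@1] (8 < (7 - 1))
step 5: [delta@1] (8 < 6)
step 6: [delta@root] false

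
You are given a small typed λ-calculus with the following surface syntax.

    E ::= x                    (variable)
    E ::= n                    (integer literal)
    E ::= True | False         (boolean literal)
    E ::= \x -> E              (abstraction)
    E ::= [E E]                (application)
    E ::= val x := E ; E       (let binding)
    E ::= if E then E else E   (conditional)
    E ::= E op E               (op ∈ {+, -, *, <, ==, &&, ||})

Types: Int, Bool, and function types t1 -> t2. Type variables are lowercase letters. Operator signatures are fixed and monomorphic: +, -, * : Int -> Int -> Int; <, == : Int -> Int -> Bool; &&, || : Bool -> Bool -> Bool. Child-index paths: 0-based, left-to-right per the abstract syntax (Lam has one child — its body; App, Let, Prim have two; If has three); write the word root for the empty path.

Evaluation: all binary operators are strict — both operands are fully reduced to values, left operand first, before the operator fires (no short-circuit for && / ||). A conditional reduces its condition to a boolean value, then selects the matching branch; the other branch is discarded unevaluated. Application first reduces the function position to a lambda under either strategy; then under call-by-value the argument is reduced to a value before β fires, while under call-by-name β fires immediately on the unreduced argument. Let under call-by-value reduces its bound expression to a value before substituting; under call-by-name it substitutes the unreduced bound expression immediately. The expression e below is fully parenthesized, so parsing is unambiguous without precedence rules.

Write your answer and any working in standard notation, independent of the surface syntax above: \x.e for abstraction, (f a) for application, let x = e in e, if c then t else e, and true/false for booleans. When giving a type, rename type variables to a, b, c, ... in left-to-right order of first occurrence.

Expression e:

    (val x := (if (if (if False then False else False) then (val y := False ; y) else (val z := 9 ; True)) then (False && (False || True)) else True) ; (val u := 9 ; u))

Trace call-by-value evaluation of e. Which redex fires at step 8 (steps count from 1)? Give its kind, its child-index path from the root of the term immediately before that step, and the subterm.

Derivation:
step 0: (let x = (if (if (if false then false else false) then (let y = false in y) else (let z = 9 in true)) then (false && (false || true)) else true) in (let u = 9 in u))
step 1: [if@0.0.0] (let x = (if (if false then (let y = false in y) else (let z = 9 in true)) then (false && (false || true)) else true) in (let u = 9 in u))
step 2: [if@0.0] (let x = (if (let z = 9 in true) then (false && (false || true)) else true) in (let u = 9 in u))
step 3: [let@0.0] (let x = (if true then (false && (false || true)) else true) in (let u = 9 in u))
step 4: [if@0] (let x = (false && (false || true)) in (let u = 9 in u))
step 5: [delta@0.1] (let x = (false && true) in (let u = 9 in u))
step 6: [delta@0] (let x = false in (let u = 9 in u))
step 7: [let@root] (let u = 9 in u)
step 8: [let@root] 9

Answer: let at root : (let u = 9 in u)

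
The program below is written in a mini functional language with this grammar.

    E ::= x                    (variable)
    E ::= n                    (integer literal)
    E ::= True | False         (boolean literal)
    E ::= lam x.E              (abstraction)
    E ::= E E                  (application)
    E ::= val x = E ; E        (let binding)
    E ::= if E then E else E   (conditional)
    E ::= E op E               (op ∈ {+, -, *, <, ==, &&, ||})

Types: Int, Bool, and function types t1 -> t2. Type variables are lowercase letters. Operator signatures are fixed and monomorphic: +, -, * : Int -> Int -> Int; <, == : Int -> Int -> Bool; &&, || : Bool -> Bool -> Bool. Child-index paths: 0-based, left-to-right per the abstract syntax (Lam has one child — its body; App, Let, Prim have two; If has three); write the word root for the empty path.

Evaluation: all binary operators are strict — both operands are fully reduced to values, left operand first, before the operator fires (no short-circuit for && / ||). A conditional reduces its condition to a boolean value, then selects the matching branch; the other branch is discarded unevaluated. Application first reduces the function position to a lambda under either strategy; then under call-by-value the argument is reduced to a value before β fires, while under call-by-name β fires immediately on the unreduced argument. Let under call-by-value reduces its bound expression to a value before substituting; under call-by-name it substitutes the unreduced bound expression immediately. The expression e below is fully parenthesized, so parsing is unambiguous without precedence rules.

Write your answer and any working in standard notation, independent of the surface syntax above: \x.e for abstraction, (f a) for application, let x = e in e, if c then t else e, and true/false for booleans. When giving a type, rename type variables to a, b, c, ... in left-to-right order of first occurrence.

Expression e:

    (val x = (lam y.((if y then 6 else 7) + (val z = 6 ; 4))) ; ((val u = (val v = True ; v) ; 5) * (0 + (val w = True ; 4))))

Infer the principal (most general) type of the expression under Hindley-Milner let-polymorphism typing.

Working:
y : a
  unify a ~ Bool
  unify Int ~ Int
  unify Int ~ Int
let z : Int
  unify Int ~ Int
\y._ : Bool -> Int
let x : Bool -> Int
let v : Bool
v : Bool
let u : Bool
  unify Int ~ Int
  unify Int ~ Int
let w : Bool
  unify Int ~ Int
  unify Int ~ Int

Answer: Int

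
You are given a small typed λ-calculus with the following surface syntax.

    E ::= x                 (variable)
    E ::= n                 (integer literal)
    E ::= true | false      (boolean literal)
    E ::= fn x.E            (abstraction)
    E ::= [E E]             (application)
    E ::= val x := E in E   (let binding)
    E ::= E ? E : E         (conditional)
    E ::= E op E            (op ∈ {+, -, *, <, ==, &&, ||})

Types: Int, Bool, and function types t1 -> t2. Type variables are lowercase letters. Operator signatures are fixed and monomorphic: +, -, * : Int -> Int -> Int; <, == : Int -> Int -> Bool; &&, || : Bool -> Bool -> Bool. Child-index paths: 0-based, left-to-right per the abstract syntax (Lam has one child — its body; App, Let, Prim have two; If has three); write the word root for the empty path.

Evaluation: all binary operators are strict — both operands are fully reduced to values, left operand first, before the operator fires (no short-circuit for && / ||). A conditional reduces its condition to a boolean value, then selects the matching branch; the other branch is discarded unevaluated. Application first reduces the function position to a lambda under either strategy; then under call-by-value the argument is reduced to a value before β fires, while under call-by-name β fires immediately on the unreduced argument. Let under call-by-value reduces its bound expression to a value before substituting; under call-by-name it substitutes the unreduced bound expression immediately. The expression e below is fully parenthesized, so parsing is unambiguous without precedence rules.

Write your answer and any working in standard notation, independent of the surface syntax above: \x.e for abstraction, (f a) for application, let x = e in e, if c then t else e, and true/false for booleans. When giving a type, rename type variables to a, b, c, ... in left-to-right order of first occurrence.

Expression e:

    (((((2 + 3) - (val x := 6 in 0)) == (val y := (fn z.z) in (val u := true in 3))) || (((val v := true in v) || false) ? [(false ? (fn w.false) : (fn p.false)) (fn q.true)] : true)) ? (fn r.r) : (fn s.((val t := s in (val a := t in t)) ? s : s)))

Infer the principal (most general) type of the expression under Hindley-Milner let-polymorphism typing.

Working:
  unify Int ~ Int
  unify Int ~ Int
  unify Int ~ Int
let x : Int
  unify Int ~ Int
  unify Int ~ Int
z : a
\z._ : a -> a
let y : forall. a -> a
let u : Bool
  unify Int ~ Int
  unify Bool ~ Bool
let v : Bool
v : Bool
  unify Bool ~ Bool
  unify Bool ~ Bool
  unify Bool ~ Bool
  unify Bool ~ Bool
\w._ : b -> Bool
\p._ : c -> Bool
  unify b -> Bool ~ c -> Bool
  unify b ~ c
  unify Bool ~ Bool
\q._ : d -> Bool
  unify c -> Bool ~ (d -> Bool) -> e
  unify c ~ d -> Bool
  unify Bool ~ e
_ _ : Bool
  unify Bool ~ Bool
  unify Bool ~ Bool
  unify Bool ~ Bool
r : f
\r._ : f -> f
s : g
let t : g
t : g
let a : g
t : g
  unify g ~ Bool
s : Bool
s : Bool
  unify Bool ~ Bool
\s._ : Bool -> Bool
  unify f -> f ~ Bool -> Bool
  unify f ~ Bool
  unify Bool ~ Bool

Answer: Bool -> Bool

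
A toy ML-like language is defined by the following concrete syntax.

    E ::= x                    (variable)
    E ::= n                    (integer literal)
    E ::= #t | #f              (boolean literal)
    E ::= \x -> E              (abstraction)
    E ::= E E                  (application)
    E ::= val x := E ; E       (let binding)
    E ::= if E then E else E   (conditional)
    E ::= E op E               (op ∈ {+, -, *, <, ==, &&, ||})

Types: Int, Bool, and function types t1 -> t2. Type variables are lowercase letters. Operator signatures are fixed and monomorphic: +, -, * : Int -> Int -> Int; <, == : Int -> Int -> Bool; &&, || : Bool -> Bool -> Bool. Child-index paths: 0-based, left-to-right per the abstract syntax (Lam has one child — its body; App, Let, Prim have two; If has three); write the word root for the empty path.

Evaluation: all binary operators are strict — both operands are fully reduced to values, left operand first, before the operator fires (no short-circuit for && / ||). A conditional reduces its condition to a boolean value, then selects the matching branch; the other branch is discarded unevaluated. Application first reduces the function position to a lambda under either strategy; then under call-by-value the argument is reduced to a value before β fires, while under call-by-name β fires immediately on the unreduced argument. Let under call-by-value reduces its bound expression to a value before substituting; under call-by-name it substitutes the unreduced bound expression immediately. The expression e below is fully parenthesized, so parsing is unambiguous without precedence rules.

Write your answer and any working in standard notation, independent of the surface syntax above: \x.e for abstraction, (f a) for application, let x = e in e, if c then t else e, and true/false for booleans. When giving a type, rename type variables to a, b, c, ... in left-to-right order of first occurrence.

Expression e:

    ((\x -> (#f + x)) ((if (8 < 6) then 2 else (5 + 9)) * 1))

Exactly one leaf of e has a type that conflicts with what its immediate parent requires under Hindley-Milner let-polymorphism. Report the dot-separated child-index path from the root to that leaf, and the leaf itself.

Working:
  unify Bool ~ Int
  FAIL: mismatch Bool ~ Int

Answer: 0.0.0 : false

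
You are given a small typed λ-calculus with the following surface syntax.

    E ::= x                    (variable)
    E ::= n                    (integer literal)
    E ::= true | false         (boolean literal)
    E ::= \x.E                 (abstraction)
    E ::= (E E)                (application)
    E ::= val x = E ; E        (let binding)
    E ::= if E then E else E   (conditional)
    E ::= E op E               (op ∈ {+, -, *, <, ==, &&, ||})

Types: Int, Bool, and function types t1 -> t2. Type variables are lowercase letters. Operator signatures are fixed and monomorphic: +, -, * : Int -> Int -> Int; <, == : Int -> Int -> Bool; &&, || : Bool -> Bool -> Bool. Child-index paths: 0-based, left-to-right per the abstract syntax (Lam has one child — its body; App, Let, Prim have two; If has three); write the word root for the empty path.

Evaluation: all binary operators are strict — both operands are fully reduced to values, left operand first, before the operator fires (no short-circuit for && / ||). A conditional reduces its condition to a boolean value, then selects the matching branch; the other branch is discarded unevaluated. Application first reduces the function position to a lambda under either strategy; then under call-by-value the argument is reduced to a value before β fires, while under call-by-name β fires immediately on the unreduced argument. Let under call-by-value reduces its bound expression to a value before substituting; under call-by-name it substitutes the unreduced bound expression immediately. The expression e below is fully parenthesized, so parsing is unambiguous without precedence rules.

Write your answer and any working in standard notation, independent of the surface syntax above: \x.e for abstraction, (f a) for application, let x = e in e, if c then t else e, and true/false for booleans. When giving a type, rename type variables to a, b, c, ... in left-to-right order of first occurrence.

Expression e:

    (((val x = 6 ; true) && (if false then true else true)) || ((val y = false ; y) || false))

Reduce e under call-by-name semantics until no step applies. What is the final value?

Derivation:
step 0: (((let x = 6 in true) && (if false then true else true)) || ((let y = false in y) || false))
step 1: [let@0.0] ((true && (if false then true else true)) || ((let y = false in y) || false))
step 2: [if@0.1] ((true && true) || ((let y = false in y) || false))
step 3: [delta@0] (true || ((let y = false in y) || false))
step 4: [let@1.0] (true || (false || false))
step 5: [delta@1] (true || false)
step 6: [delta@root] true

Answer: true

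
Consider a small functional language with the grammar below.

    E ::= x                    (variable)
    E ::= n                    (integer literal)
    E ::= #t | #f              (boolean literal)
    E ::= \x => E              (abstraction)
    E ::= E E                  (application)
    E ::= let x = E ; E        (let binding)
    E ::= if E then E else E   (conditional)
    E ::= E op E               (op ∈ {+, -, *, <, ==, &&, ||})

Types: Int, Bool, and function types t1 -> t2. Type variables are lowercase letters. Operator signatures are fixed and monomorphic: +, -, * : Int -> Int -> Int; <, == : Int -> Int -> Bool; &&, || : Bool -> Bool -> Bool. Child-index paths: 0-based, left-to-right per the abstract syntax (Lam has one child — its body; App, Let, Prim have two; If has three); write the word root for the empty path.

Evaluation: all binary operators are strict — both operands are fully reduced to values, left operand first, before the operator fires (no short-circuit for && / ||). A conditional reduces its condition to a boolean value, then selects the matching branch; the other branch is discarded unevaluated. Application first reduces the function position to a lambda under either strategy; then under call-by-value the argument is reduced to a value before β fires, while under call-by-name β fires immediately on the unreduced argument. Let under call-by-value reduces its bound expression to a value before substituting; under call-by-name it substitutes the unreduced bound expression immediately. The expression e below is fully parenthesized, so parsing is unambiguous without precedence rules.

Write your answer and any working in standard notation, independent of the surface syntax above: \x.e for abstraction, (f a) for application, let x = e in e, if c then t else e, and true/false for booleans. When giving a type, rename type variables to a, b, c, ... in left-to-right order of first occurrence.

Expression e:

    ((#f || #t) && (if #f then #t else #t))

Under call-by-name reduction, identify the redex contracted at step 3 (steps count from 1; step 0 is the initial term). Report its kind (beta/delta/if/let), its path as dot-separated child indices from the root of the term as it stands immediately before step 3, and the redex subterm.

Answer: delta at root : (true && true)

Working:
step 0: ((false || true) && (if false then true else true))
step 1: [delta@0] (true && (if false then true else true))
step 2: [if@1] (true && true)
step 3: [delta@root] true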